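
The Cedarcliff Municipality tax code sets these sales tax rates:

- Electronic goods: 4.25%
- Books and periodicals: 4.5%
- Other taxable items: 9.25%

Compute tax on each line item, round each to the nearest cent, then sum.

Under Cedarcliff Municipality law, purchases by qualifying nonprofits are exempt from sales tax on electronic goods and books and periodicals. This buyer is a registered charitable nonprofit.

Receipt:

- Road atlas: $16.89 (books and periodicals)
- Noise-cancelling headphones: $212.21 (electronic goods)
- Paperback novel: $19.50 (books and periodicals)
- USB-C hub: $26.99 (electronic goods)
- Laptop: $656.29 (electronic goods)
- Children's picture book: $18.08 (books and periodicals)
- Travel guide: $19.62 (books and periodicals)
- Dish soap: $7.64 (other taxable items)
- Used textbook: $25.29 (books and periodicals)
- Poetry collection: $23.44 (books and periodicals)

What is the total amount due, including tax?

Road atlas $16.89: books and periodicals, buyer-exempt → 0% → $0.00
Noise-cancelling headphones $212.21: electronic goods, buyer-exempt → 0% → $0.00
Paperback novel $19.50: books and periodicals, buyer-exempt → 0% → $0.00
USB-C hub $26.99: electronic goods, buyer-exempt → 0% → $0.00
Laptop $656.29: electronic goods, buyer-exempt → 0% → $0.00
Children's picture book $18.08: books and periodicals, buyer-exempt → 0% → $0.00
Travel guide $19.62: books and periodicals, buyer-exempt → 0% → $0.00
Dish soap $7.64: other taxable items → 9.25% → $0.71
Used textbook $25.29: books and periodicals, buyer-exempt → 0% → $0.00
Poetry collection $23.44: books and periodicals, buyer-exempt → 0% → $0.00
Subtotal = $1025.95; tax = $0.71; total due = $1026.66

$1026.66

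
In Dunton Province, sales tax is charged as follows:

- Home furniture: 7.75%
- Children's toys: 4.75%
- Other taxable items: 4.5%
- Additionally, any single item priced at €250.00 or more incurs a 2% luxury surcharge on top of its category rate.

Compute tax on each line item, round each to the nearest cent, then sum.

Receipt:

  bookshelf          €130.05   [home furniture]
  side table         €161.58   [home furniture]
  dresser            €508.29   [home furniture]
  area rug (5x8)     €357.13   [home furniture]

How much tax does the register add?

Bookshelf €130.05: home furniture → 7.75% → €10.08
Side table €161.58: home furniture → 7.75% → €12.52
Dresser €508.29: home furniture → 7.75% + 2% surcharge = 9.75% → €49.56
Area rug (5x8) €357.13: home furniture → 7.75% + 2% surcharge = 9.75% → €34.82
Total tax = €10.08 + €12.52 + €49.56 + €34.82 = €106.98

€106.98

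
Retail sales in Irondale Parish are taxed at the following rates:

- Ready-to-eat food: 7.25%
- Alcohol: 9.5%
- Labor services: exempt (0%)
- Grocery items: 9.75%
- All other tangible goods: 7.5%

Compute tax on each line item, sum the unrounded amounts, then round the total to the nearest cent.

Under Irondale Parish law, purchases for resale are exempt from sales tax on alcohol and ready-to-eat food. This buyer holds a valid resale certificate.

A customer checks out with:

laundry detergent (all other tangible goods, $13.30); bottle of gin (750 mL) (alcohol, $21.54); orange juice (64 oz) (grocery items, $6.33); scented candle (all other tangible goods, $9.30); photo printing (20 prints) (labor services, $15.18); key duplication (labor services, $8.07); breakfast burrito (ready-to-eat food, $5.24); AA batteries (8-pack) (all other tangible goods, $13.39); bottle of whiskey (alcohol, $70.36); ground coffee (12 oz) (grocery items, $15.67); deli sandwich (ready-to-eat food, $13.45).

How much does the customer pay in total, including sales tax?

$196.67

Laundry detergent $13.30: all other tangible goods → 7.5% → $0.9975
Bottle of gin (750 mL) $21.54: alcohol, buyer-exempt → 0% → $0.00
Orange juice (64 oz) $6.33: grocery items → 9.75% → $0.617175
Scented candle $9.30: all other tangible goods → 7.5% → $0.6975
Photo printing (20 prints) $15.18: labor services → 0% → $0.00
Key duplication $8.07: labor services → 0% → $0.00
Breakfast burrito $5.24: ready-to-eat food, buyer-exempt → 0% → $0.00
AA batteries (8-pack) $13.39: all other tangible goods → 7.5% → $1.00425
Bottle of whiskey $70.36: alcohol, buyer-exempt → 0% → $0.00
Ground coffee (12 oz) $15.67: grocery items → 9.75% → $1.527825
Deli sandwich $13.45: ready-to-eat food, buyer-exempt → 0% → $0.00
Subtotal = $191.83; unrounded tax = $4.84425 → $4.84; total due = $196.67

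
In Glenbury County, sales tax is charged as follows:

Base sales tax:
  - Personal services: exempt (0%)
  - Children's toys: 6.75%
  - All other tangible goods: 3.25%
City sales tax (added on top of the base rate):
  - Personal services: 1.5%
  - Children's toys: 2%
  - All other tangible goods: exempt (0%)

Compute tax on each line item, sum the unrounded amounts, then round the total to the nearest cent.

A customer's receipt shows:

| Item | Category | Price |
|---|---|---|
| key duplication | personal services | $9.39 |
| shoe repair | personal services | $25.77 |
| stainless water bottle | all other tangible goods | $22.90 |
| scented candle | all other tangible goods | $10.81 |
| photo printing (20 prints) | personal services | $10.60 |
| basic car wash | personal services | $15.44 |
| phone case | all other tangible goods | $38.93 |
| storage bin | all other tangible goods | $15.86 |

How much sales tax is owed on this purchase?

$3.79

Key duplication $9.39: personal services → 0% + 1.5% city = 1.5% → $0.14085
Shoe repair $25.77: personal services → 0% + 1.5% city = 1.5% → $0.38655
Stainless water bottle $22.90: all other tangible goods → 3.25% + 0% city = 3.25% → $0.74425
Scented candle $10.81: all other tangible goods → 3.25% + 0% city = 3.25% → $0.351325
Photo printing (20 prints) $10.60: personal services → 0% + 1.5% city = 1.5% → $0.159
Basic car wash $15.44: personal services → 0% + 1.5% city = 1.5% → $0.2316
Phone case $38.93: all other tangible goods → 3.25% + 0% city = 3.25% → $1.265225
Storage bin $15.86: all other tangible goods → 3.25% + 0% city = 3.25% → $0.51545
Unrounded tax sum = $3.79425 → $3.79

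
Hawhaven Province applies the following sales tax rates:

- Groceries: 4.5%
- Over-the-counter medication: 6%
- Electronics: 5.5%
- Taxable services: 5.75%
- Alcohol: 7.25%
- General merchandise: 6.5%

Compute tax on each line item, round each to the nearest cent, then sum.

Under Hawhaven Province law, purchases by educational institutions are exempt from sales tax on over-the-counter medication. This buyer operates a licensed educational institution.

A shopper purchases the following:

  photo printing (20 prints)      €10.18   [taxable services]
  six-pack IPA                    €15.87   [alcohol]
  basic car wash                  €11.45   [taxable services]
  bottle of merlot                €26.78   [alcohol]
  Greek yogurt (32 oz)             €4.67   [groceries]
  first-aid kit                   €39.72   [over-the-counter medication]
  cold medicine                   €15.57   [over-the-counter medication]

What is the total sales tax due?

Photo printing (20 prints) €10.18: taxable services → 5.75% → €0.59
Six-pack IPA €15.87: alcohol → 7.25% → €1.15
Basic car wash €11.45: taxable services → 5.75% → €0.66
Bottle of merlot €26.78: alcohol → 7.25% → €1.94
Greek yogurt (32 oz) €4.67: groceries → 4.5% → €0.21
First-aid kit €39.72: over-the-counter medication, buyer-exempt → 0% → €0.00
Cold medicine €15.57: over-the-counter medication, buyer-exempt → 0% → €0.00
Total tax = €0.59 + €1.15 + €0.66 + €1.94 + €0.21 = €4.55

€4.55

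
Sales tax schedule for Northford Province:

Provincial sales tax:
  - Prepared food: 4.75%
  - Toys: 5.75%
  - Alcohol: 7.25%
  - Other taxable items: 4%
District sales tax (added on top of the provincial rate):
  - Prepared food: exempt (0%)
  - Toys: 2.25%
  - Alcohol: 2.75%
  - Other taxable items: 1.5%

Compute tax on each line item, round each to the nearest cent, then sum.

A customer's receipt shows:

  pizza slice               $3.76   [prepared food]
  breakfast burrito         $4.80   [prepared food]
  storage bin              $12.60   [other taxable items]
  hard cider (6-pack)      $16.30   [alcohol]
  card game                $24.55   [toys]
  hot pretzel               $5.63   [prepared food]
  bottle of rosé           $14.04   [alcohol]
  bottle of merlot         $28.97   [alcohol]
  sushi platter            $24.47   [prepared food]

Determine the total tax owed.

$10.42

Pizza slice $3.76: prepared food → 4.75% + 0% district = 4.75% → $0.18
Breakfast burrito $4.80: prepared food → 4.75% + 0% district = 4.75% → $0.23
Storage bin $12.60: other taxable items → 4% + 1.5% district = 5.5% → $0.69
Hard cider (6-pack) $16.30: alcohol → 7.25% + 2.75% district = 10% → $1.63
Card game $24.55: toys → 5.75% + 2.25% district = 8% → $1.96
Hot pretzel $5.63: prepared food → 4.75% + 0% district = 4.75% → $0.27
Bottle of rosé $14.04: alcohol → 7.25% + 2.75% district = 10% → $1.40
Bottle of merlot $28.97: alcohol → 7.25% + 2.75% district = 10% → $2.90
Sushi platter $24.47: prepared food → 4.75% + 0% district = 4.75% → $1.16
Total tax = $0.18 + $0.23 + $0.69 + $1.63 + $1.96 + $0.27 + $1.40 + $2.90 + $1.16 = $10.42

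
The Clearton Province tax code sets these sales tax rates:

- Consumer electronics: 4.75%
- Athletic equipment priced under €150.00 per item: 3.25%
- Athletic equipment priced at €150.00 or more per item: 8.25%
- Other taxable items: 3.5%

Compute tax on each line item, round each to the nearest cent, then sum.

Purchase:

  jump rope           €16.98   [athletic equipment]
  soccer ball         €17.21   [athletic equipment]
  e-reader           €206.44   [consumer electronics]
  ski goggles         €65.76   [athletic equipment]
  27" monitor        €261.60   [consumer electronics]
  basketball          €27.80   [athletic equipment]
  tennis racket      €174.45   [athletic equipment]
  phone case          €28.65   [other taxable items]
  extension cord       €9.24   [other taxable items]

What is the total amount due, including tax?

Jump rope €16.98: athletic equipment, under €150.00 → 3.25% → €0.55
Soccer ball €17.21: athletic equipment, under €150.00 → 3.25% → €0.56
E-reader €206.44: consumer electronics → 4.75% → €9.81
Ski goggles €65.76: athletic equipment, under €150.00 → 3.25% → €2.14
27" monitor €261.60: consumer electronics → 4.75% → €12.43
Basketball €27.80: athletic equipment, under €150.00 → 3.25% → €0.90
Tennis racket €174.45: athletic equipment, €150.00 or more → 8.25% → €14.39
Phone case €28.65: other taxable items → 3.5% → €1.00
Extension cord €9.24: other taxable items → 3.5% → €0.32
Subtotal = €808.13; tax = €42.10; total due = €850.23

€850.23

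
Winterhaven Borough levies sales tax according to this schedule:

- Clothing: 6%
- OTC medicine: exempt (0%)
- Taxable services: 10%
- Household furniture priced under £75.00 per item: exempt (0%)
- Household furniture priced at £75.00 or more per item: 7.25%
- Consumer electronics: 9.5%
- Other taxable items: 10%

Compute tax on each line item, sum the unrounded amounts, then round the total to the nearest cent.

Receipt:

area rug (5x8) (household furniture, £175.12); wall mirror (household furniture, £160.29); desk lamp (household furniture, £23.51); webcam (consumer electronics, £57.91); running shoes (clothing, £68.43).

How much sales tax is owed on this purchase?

Area rug (5x8) £175.12: household furniture, £75.00 or more → 7.25% → £12.6962
Wall mirror £160.29: household furniture, £75.00 or more → 7.25% → £11.621025
Desk lamp £23.51: household furniture, under £75.00 → 0% → £0.00
Webcam £57.91: consumer electronics → 9.5% → £5.50145
Running shoes £68.43: clothing → 6% → £4.1058
Unrounded tax sum = £33.924475 → £33.92

£33.92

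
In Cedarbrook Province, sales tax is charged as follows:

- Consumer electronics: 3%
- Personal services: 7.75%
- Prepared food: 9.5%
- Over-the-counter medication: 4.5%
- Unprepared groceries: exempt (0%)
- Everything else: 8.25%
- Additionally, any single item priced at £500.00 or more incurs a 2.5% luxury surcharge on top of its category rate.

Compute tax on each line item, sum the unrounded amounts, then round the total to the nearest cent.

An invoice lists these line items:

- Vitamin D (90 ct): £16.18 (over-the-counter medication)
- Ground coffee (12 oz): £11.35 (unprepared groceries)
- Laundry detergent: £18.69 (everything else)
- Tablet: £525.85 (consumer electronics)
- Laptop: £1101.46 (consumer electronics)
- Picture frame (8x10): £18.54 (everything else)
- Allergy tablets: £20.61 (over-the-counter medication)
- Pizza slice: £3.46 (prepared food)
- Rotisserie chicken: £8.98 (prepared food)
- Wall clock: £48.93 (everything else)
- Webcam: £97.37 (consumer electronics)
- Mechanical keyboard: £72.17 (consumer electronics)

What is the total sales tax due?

£104.53

Vitamin D (90 ct) £16.18: over-the-counter medication → 4.5% → £0.7281
Ground coffee (12 oz) £11.35: unprepared groceries → 0% → £0.00
Laundry detergent £18.69: everything else → 8.25% → £1.541925
Tablet £525.85: consumer electronics → 3% + 2.5% surcharge = 5.5% → £28.92175
Laptop £1101.46: consumer electronics → 3% + 2.5% surcharge = 5.5% → £60.5803
Picture frame (8x10) £18.54: everything else → 8.25% → £1.52955
Allergy tablets £20.61: over-the-counter medication → 4.5% → £0.92745
Pizza slice £3.46: prepared food → 9.5% → £0.3287
Rotisserie chicken £8.98: prepared food → 9.5% → £0.8531
Wall clock £48.93: everything else → 8.25% → £4.036725
Webcam £97.37: consumer electronics → 3% → £2.9211
Mechanical keyboard £72.17: consumer electronics → 3% → £2.1651
Unrounded tax sum = £104.5338 → £104.53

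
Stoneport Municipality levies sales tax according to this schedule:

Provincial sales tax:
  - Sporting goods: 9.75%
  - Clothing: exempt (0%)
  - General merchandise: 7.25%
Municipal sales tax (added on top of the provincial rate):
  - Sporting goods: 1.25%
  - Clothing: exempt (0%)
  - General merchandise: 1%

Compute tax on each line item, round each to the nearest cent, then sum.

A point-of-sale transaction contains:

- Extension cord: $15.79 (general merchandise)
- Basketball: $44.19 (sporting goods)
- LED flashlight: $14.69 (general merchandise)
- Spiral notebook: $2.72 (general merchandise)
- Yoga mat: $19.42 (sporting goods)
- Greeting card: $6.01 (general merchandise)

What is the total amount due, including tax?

Extension cord $15.79: general merchandise → 7.25% + 1% municipal = 8.25% → $1.30
Basketball $44.19: sporting goods → 9.75% + 1.25% municipal = 11% → $4.86
LED flashlight $14.69: general merchandise → 7.25% + 1% municipal = 8.25% → $1.21
Spiral notebook $2.72: general merchandise → 7.25% + 1% municipal = 8.25% → $0.22
Yoga mat $19.42: sporting goods → 9.75% + 1.25% municipal = 11% → $2.14
Greeting card $6.01: general merchandise → 7.25% + 1% municipal = 8.25% → $0.50
Subtotal = $102.82; tax = $10.23; total due = $113.05

$113.05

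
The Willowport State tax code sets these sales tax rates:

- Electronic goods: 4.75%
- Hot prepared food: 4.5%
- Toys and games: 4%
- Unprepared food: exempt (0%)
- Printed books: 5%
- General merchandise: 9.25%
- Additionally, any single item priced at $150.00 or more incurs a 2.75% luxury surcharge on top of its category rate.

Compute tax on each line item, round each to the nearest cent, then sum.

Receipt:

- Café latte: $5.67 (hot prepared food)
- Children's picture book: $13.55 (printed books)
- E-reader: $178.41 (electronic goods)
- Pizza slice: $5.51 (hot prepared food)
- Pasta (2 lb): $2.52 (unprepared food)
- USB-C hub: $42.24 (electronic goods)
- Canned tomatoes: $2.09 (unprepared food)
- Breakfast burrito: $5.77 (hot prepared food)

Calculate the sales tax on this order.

Café latte $5.67: hot prepared food → 4.5% → $0.26
Children's picture book $13.55: printed books → 5% → $0.68
E-reader $178.41: electronic goods → 4.75% + 2.75% surcharge = 7.5% → $13.38
Pizza slice $5.51: hot prepared food → 4.5% → $0.25
Pasta (2 lb) $2.52: unprepared food → 0% → $0.00
USB-C hub $42.24: electronic goods → 4.75% → $2.01
Canned tomatoes $2.09: unprepared food → 0% → $0.00
Breakfast burrito $5.77: hot prepared food → 4.5% → $0.26
Total tax = $0.26 + $0.68 + $13.38 + $0.25 + $2.01 + $0.26 = $16.84

$16.84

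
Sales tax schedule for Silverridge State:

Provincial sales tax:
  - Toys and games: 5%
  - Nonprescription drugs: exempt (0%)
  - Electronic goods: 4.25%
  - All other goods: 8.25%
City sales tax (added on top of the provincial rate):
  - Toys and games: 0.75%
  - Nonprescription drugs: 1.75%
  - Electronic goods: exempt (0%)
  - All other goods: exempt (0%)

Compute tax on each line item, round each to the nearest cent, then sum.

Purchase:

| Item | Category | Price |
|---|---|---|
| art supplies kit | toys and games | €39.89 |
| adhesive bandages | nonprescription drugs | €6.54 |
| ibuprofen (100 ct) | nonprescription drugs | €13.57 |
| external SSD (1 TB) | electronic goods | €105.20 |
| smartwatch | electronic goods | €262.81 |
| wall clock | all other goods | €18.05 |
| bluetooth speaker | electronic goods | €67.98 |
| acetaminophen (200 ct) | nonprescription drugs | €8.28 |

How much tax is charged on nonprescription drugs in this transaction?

Adhesive bandages €6.54: nonprescription drugs → 0% + 1.75% city = 1.75% → €0.11
Ibuprofen (100 ct) €13.57: nonprescription drugs → 0% + 1.75% city = 1.75% → €0.24
Acetaminophen (200 ct) €8.28: nonprescription drugs → 0% + 1.75% city = 1.75% → €0.14
Tax on nonprescription drugs = €0.11 + €0.24 + €0.14 = €0.49

€0.49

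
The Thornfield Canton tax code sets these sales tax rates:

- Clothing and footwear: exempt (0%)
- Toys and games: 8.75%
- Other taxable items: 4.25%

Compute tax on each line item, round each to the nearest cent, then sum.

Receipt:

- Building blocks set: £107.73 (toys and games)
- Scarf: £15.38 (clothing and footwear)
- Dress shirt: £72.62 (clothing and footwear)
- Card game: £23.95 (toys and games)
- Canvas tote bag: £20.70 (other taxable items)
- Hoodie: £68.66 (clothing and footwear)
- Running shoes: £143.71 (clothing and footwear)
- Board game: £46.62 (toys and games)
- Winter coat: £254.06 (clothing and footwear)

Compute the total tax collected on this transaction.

Building blocks set £107.73: toys and games → 8.75% → £9.43
Scarf £15.38: clothing and footwear → 0% → £0.00
Dress shirt £72.62: clothing and footwear → 0% → £0.00
Card game £23.95: toys and games → 8.75% → £2.10
Canvas tote bag £20.70: other taxable items → 4.25% → £0.88
Hoodie £68.66: clothing and footwear → 0% → £0.00
Running shoes £143.71: clothing and footwear → 0% → £0.00
Board game £46.62: toys and games → 8.75% → £4.08
Winter coat £254.06: clothing and footwear → 0% → £0.00
Total tax = £9.43 + £2.10 + £0.88 + £4.08 = £16.49

£16.49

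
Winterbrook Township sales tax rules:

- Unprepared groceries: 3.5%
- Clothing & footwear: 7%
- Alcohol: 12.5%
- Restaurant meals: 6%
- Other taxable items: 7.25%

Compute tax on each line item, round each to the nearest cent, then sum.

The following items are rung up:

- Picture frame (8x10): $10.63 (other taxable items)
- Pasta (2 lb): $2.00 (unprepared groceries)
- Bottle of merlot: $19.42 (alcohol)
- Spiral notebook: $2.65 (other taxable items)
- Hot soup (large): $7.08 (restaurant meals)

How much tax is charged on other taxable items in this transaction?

$0.96

Picture frame (8x10) $10.63: other taxable items → 7.25% → $0.77
Spiral notebook $2.65: other taxable items → 7.25% → $0.19
Tax on other taxable items = $0.77 + $0.19 = $0.96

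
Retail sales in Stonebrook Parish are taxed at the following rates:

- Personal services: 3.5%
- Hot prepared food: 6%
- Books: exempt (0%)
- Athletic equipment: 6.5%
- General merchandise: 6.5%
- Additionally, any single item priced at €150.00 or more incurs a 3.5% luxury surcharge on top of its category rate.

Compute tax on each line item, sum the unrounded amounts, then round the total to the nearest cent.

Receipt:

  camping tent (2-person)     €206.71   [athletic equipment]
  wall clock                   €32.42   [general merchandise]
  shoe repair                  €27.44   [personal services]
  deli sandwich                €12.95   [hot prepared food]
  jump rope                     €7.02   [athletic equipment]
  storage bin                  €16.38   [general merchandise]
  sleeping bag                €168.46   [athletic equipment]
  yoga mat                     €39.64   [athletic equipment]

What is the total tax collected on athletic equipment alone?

Camping tent (2-person) €206.71: athletic equipment → 6.5% + 3.5% surcharge = 10% → €20.671
Jump rope €7.02: athletic equipment → 6.5% → €0.4563
Sleeping bag €168.46: athletic equipment → 6.5% + 3.5% surcharge = 10% → €16.846
Yoga mat €39.64: athletic equipment → 6.5% → €2.5766
Tax on athletic equipment: unrounded sum = €40.5499 → €40.55

€40.55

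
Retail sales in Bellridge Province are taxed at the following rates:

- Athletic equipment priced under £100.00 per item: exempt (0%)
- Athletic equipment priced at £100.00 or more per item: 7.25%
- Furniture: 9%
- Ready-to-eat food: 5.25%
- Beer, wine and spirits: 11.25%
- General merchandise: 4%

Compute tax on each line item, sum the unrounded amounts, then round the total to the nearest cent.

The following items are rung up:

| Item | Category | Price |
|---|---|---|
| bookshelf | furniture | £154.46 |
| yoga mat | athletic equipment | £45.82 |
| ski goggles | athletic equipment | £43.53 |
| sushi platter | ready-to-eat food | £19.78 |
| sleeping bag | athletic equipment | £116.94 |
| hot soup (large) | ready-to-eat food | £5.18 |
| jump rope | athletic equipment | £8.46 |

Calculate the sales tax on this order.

Bookshelf £154.46: furniture → 9% → £13.9014
Yoga mat £45.82: athletic equipment, under £100.00 → 0% → £0.00
Ski goggles £43.53: athletic equipment, under £100.00 → 0% → £0.00
Sushi platter £19.78: ready-to-eat food → 5.25% → £1.03845
Sleeping bag £116.94: athletic equipment, £100.00 or more → 7.25% → £8.47815
Hot soup (large) £5.18: ready-to-eat food → 5.25% → £0.27195
Jump rope £8.46: athletic equipment, under £100.00 → 0% → £0.00
Unrounded tax sum = £23.68995 → £23.69

£23.69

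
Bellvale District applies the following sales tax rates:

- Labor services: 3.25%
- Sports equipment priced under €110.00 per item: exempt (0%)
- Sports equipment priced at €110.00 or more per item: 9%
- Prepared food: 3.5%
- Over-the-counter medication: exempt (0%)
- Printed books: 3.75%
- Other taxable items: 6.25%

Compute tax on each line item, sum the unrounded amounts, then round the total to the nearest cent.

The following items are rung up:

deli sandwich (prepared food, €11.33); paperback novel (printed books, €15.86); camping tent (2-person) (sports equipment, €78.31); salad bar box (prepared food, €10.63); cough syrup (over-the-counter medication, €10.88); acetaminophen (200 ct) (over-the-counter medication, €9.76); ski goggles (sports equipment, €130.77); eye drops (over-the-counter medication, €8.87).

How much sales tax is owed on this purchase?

Deli sandwich €11.33: prepared food → 3.5% → €0.39655
Paperback novel €15.86: printed books → 3.75% → €0.59475
Camping tent (2-person) €78.31: sports equipment, under €110.00 → 0% → €0.00
Salad bar box €10.63: prepared food → 3.5% → €0.37205
Cough syrup €10.88: over-the-counter medication → 0% → €0.00
Acetaminophen (200 ct) €9.76: over-the-counter medication → 0% → €0.00
Ski goggles €130.77: sports equipment, €110.00 or more → 9% → €11.7693
Eye drops €8.87: over-the-counter medication → 0% → €0.00
Unrounded tax sum = €13.13265 → €13.13

€13.13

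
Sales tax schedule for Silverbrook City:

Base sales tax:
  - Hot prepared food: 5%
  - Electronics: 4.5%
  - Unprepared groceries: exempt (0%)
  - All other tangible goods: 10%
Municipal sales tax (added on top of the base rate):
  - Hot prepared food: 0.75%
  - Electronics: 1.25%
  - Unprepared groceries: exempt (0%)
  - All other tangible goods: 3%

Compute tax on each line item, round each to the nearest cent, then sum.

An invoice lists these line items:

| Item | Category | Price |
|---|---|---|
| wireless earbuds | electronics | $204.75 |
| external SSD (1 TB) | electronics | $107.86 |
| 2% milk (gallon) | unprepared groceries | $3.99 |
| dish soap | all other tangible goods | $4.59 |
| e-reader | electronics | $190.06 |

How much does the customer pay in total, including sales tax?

$540.75

Wireless earbuds $204.75: electronics → 4.5% + 1.25% municipal = 5.75% → $11.77
External SSD (1 TB) $107.86: electronics → 4.5% + 1.25% municipal = 5.75% → $6.20
2% milk (gallon) $3.99: unprepared groceries → 0% + 0% municipal = 0% → $0.00
Dish soap $4.59: all other tangible goods → 10% + 3% municipal = 13% → $0.60
E-reader $190.06: electronics → 4.5% + 1.25% municipal = 5.75% → $10.93
Subtotal = $511.25; tax = $29.50; total due = $540.75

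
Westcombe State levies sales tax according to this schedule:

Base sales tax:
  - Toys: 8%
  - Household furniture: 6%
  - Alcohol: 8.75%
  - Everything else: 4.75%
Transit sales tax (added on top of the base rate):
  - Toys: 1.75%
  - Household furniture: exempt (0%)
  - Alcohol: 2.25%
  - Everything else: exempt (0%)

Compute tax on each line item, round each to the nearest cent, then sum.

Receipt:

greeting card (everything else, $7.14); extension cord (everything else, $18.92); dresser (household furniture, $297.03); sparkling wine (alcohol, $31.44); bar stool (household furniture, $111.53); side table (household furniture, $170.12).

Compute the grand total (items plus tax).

Greeting card $7.14: everything else → 4.75% + 0% transit = 4.75% → $0.34
Extension cord $18.92: everything else → 4.75% + 0% transit = 4.75% → $0.90
Dresser $297.03: household furniture → 6% + 0% transit = 6% → $17.82
Sparkling wine $31.44: alcohol → 8.75% + 2.25% transit = 11% → $3.46
Bar stool $111.53: household furniture → 6% + 0% transit = 6% → $6.69
Side table $170.12: household furniture → 6% + 0% transit = 6% → $10.21
Subtotal = $636.18; tax = $39.42; total due = $675.60

$675.60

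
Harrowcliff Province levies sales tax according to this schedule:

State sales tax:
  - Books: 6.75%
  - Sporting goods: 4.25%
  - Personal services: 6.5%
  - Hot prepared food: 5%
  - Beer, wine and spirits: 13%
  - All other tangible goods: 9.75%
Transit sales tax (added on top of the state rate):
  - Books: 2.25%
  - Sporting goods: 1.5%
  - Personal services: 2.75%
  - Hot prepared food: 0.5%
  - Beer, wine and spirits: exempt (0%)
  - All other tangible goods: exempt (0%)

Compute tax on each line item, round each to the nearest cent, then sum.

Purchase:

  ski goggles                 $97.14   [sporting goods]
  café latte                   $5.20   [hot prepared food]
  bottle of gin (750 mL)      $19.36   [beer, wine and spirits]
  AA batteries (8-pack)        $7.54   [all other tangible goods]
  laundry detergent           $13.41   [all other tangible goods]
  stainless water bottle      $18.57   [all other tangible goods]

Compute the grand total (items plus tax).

$173.48

Ski goggles $97.14: sporting goods → 4.25% + 1.5% transit = 5.75% → $5.59
Café latte $5.20: hot prepared food → 5% + 0.5% transit = 5.5% → $0.29
Bottle of gin (750 mL) $19.36: beer, wine and spirits → 13% + 0% transit = 13% → $2.52
AA batteries (8-pack) $7.54: all other tangible goods → 9.75% + 0% transit = 9.75% → $0.74
Laundry detergent $13.41: all other tangible goods → 9.75% + 0% transit = 9.75% → $1.31
Stainless water bottle $18.57: all other tangible goods → 9.75% + 0% transit = 9.75% → $1.81
Subtotal = $161.22; tax = $12.26; total due = $173.48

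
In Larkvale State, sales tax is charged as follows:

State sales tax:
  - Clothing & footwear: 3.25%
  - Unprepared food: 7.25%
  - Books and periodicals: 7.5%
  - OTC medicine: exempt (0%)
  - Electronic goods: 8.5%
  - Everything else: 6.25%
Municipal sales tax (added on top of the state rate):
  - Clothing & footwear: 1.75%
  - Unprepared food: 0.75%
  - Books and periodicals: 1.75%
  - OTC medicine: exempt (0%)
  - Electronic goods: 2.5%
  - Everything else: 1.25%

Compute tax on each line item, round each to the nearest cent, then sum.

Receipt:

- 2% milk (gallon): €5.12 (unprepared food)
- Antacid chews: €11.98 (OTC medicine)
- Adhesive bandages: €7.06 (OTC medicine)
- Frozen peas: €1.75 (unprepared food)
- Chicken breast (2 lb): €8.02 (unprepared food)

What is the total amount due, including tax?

€35.12

2% milk (gallon) €5.12: unprepared food → 7.25% + 0.75% municipal = 8% → €0.41
Antacid chews €11.98: OTC medicine → 0% + 0% municipal = 0% → €0.00
Adhesive bandages €7.06: OTC medicine → 0% + 0% municipal = 0% → €0.00
Frozen peas €1.75: unprepared food → 7.25% + 0.75% municipal = 8% → €0.14
Chicken breast (2 lb) €8.02: unprepared food → 7.25% + 0.75% municipal = 8% → €0.64
Subtotal = €33.93; tax = €1.19; total due = €35.12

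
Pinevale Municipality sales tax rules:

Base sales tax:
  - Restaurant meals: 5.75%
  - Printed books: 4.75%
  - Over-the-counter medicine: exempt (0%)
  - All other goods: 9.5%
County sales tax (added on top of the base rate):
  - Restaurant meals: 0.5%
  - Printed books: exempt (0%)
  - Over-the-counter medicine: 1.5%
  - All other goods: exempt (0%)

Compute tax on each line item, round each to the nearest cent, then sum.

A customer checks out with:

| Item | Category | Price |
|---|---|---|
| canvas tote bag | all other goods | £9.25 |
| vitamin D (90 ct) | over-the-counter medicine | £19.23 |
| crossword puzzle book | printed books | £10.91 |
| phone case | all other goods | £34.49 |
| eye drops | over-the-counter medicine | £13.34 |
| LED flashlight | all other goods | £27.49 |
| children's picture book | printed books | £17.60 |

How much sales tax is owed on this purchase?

Canvas tote bag £9.25: all other goods → 9.5% + 0% county = 9.5% → £0.88
Vitamin D (90 ct) £19.23: over-the-counter medicine → 0% + 1.5% county = 1.5% → £0.29
Crossword puzzle book £10.91: printed books → 4.75% + 0% county = 4.75% → £0.52
Phone case £34.49: all other goods → 9.5% + 0% county = 9.5% → £3.28
Eye drops £13.34: over-the-counter medicine → 0% + 1.5% county = 1.5% → £0.20
LED flashlight £27.49: all other goods → 9.5% + 0% county = 9.5% → £2.61
Children's picture book £17.60: printed books → 4.75% + 0% county = 4.75% → £0.84
Total tax = £0.88 + £0.29 + £0.52 + £3.28 + £0.20 + £2.61 + £0.84 = £8.62

£8.62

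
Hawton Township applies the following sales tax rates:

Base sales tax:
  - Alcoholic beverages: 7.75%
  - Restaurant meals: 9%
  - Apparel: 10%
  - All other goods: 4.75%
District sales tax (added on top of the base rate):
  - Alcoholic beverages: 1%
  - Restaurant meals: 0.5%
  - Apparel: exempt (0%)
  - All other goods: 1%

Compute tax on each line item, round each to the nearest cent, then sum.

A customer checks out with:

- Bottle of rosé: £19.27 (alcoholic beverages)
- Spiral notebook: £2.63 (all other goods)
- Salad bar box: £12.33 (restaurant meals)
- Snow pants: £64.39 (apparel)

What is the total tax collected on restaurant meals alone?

Salad bar box £12.33: restaurant meals → 9% + 0.5% district = 9.5% → £1.17
Tax on restaurant meals = £1.17

£1.17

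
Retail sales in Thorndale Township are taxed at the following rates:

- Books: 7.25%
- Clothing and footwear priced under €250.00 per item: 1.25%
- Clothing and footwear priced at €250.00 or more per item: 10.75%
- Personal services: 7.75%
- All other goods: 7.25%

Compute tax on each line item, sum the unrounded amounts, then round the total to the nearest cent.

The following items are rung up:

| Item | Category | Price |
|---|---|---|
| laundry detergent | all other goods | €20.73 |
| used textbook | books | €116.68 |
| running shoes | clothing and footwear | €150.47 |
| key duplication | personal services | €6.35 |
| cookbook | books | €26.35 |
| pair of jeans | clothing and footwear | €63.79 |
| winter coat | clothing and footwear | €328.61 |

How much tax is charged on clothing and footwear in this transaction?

Running shoes €150.47: clothing and footwear, under €250.00 → 1.25% → €1.880875
Pair of jeans €63.79: clothing and footwear, under €250.00 → 1.25% → €0.797375
Winter coat €328.61: clothing and footwear, €250.00 or more → 10.75% → €35.325575
Tax on clothing and footwear: unrounded sum = €38.003825 → €38.00

€38.00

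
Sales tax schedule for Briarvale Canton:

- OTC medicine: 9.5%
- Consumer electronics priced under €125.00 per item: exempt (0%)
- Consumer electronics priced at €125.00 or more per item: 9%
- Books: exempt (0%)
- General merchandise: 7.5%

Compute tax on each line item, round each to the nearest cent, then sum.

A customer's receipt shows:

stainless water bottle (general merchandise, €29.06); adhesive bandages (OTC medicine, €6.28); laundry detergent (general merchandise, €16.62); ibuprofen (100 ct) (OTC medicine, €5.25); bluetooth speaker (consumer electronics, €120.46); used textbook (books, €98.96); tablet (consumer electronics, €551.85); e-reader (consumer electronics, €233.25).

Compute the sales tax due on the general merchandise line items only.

Stainless water bottle €29.06: general merchandise → 7.5% → €2.18
Laundry detergent €16.62: general merchandise → 7.5% → €1.25
Tax on general merchandise = €2.18 + €1.25 = €3.43

€3.43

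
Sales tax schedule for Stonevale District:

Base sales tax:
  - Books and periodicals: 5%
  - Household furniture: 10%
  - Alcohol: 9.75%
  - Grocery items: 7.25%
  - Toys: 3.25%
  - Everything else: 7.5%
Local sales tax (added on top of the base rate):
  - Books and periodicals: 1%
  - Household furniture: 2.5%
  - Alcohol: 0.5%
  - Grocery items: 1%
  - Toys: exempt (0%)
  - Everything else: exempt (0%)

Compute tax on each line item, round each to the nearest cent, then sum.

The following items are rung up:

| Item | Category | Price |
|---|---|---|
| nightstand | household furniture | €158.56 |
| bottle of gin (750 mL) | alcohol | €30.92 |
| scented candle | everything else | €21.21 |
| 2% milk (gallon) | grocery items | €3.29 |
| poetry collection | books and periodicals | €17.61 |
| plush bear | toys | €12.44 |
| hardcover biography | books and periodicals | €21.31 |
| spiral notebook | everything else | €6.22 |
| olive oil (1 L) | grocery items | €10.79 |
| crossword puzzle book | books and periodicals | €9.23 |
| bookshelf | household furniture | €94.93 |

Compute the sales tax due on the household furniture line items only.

Nightstand €158.56: household furniture → 10% + 2.5% local = 12.5% → €19.82
Bookshelf €94.93: household furniture → 10% + 2.5% local = 12.5% → €11.87
Tax on household furniture = €19.82 + €11.87 = €31.69

€31.69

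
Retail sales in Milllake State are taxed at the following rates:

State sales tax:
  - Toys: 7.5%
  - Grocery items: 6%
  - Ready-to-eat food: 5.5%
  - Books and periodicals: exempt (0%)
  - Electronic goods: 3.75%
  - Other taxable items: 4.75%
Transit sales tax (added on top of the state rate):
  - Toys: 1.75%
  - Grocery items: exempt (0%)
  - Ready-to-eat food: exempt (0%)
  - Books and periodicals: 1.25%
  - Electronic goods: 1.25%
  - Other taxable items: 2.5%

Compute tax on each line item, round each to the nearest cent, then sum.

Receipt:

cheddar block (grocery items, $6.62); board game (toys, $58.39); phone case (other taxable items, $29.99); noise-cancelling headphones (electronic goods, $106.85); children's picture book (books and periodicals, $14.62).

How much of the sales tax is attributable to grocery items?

$0.40

Cheddar block $6.62: grocery items → 6% + 0% transit = 6% → $0.40
Tax on grocery items = $0.40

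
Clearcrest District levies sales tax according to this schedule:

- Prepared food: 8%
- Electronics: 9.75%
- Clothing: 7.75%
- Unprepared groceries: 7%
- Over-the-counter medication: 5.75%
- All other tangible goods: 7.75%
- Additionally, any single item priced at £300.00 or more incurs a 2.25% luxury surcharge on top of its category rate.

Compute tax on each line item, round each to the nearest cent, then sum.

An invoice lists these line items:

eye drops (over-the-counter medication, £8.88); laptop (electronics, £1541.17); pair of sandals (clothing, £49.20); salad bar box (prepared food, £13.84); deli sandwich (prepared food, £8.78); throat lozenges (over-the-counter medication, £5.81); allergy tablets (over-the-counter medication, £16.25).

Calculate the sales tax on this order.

Eye drops £8.88: over-the-counter medication → 5.75% → £0.51
Laptop £1541.17: electronics → 9.75% + 2.25% surcharge = 12% → £184.94
Pair of sandals £49.20: clothing → 7.75% → £3.81
Salad bar box £13.84: prepared food → 8% → £1.11
Deli sandwich £8.78: prepared food → 8% → £0.70
Throat lozenges £5.81: over-the-counter medication → 5.75% → £0.33
Allergy tablets £16.25: over-the-counter medication → 5.75% → £0.93
Total tax = £0.51 + £184.94 + £3.81 + £1.11 + £0.70 + £0.33 + £0.93 = £192.33

£192.33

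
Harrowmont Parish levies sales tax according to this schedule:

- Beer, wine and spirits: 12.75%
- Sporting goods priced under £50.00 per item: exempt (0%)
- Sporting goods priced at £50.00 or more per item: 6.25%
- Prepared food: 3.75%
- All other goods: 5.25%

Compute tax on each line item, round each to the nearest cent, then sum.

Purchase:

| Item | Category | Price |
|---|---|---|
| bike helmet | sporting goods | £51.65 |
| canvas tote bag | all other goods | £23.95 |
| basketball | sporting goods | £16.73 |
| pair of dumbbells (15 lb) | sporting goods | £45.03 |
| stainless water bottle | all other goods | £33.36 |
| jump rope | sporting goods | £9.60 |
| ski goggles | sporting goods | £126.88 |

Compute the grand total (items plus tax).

£321.37

Bike helmet £51.65: sporting goods, £50.00 or more → 6.25% → £3.23
Canvas tote bag £23.95: all other goods → 5.25% → £1.26
Basketball £16.73: sporting goods, under £50.00 → 0% → £0.00
Pair of dumbbells (15 lb) £45.03: sporting goods, under £50.00 → 0% → £0.00
Stainless water bottle £33.36: all other goods → 5.25% → £1.75
Jump rope £9.60: sporting goods, under £50.00 → 0% → £0.00
Ski goggles £126.88: sporting goods, £50.00 or more → 6.25% → £7.93
Subtotal = £307.20; tax = £14.17; total due = £321.37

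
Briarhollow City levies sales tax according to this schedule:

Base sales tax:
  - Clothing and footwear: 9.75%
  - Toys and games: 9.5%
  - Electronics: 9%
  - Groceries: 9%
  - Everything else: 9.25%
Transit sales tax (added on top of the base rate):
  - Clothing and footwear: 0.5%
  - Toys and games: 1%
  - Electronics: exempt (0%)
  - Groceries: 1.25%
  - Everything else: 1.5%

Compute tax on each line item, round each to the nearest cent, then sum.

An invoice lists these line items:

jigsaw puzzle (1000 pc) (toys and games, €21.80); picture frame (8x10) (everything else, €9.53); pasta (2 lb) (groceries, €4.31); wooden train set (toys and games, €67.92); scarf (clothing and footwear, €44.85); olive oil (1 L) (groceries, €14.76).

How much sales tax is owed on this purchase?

€16.99

Jigsaw puzzle (1000 pc) €21.80: toys and games → 9.5% + 1% transit = 10.5% → €2.29
Picture frame (8x10) €9.53: everything else → 9.25% + 1.5% transit = 10.75% → €1.02
Pasta (2 lb) €4.31: groceries → 9% + 1.25% transit = 10.25% → €0.44
Wooden train set €67.92: toys and games → 9.5% + 1% transit = 10.5% → €7.13
Scarf €44.85: clothing and footwear → 9.75% + 0.5% transit = 10.25% → €4.60
Olive oil (1 L) €14.76: groceries → 9% + 1.25% transit = 10.25% → €1.51
Total tax = €2.29 + €1.02 + €0.44 + €7.13 + €4.60 + €1.51 = €16.99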